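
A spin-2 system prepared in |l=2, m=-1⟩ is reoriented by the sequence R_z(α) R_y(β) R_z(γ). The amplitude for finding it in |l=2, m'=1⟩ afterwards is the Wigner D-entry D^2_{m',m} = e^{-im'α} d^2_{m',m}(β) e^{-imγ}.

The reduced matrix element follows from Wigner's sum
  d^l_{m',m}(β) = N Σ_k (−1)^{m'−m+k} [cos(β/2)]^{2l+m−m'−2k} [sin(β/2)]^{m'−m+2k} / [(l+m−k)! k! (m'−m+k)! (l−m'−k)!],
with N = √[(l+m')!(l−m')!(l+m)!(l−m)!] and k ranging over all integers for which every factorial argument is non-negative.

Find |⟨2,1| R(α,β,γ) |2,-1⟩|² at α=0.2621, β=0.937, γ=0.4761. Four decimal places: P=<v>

P=0.1984

First d^2_{1,-1}(β=0.937), then the phase factors e^{-i(1)α} and e^{-i(-1)γ}:
c=cos(0.937/2)=0.892247, s=sin(0.937/2)=0.451548; N=√[6·1·1·6]=6.000000
k∈{0,1} keeps every argument non-negative
  k=0: (−1)^2·6.0000/(2)·0.8922^2·0.4515^2 = +0.486967
  k=1: (−1)^3·6.0000/(6)·0.8922^0·0.4515^4 = -0.041574
d^2_{1,-1}(0.937) = +0.486967 -0.041574 = +0.445394
|D^2_{1,-1}|² = |d^2_{1,-1}(β)|² = (+0.445394)² = 0.198376 (the z-rotation phases have unit modulus)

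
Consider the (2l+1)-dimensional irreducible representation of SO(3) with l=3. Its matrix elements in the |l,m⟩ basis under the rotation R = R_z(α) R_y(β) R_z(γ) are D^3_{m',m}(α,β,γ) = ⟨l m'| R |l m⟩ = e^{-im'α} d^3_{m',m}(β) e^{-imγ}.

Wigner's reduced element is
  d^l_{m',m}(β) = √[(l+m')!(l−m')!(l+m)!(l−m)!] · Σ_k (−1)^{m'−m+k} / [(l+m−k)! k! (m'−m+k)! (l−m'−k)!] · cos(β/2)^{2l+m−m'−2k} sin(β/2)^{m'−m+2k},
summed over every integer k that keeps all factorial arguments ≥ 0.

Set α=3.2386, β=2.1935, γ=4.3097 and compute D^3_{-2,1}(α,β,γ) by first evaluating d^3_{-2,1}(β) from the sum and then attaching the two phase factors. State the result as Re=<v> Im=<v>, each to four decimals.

Split into d^3_{-2,1}(β=2.1935) × two z-phases.
Half-angle: c=0.456490, s=0.889728. N=√(1·120·24·2)=75.894664
Admissible k: 3..4 (factorial args all ≥0)
  k=3: (−1)^0·75.8947/(12)·0.4565^3·0.8897^3 = +0.423737
  k=4: (−1)^1·75.8947/(24)·0.4565^1·0.8897^5 = -0.804857
d^3_{-2,1}(2.1935) = +0.423737 -0.804857 = -0.381120
D = (+0.981238+0.192800i)·(-0.381120)·(-0.391894+0.920011i) = +0.214158-0.315260i

Re=0.2142 Im=-0.3153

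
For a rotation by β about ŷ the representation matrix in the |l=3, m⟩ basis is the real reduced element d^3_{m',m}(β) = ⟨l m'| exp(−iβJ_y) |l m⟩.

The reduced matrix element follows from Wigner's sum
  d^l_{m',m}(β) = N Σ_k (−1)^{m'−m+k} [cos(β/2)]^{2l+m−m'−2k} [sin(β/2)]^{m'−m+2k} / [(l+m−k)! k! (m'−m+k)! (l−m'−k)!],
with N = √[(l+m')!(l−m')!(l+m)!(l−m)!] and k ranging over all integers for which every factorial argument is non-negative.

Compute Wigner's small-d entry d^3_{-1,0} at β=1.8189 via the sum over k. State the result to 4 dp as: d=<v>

d^3_{-1,0}(β=1.8189) via Wigner's sum:
With c≡cos(β/2)=0.614180 and s≡sin(β/2)=0.789166, N=[2·24·6·6]^{1/2}=41.569219
k∈{1,2,3} keeps every argument non-negative
  k=1: (−1)^0·41.5692/(12)·0.6142^5·0.7892^1 = +0.238911
  k=2: (−1)^1·41.5692/(4)·0.6142^3·0.7892^3 = -1.183324
  k=3: (−1)^2·41.5692/(12)·0.6142^1·0.7892^5 = +0.651221
d^3_{-1,0}(1.8189) = +0.238911 -1.183324 +0.651221 = -0.293192

d=-0.2932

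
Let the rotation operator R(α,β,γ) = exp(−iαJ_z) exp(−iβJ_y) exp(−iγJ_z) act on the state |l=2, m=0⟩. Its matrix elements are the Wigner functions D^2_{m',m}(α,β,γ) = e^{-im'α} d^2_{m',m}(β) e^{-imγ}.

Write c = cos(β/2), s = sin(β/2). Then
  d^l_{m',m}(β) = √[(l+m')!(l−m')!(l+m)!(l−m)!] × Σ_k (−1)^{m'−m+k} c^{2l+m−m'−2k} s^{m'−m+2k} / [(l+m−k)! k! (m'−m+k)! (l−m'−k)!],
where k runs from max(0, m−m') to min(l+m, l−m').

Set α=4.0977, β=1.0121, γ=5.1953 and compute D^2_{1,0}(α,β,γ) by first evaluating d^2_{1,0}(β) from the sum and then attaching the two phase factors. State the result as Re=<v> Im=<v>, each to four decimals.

Re=0.3175 Im=-0.4497

D^2_{1,0}(4.0977,1.0121,5.1953) = e^{-i·1·4.0977}·d^2_{1,0}(1.0121)·e^{-i·0·5.1953}. Compute d first:
With c≡cos(β/2)=0.874666 and s≡sin(β/2)=0.484726, N=[6·1·2·2]^{1/2}=4.898979
k: max(0,(0)−(1))=0 … min(2+(0),2−(1))=1
  k=0: (−1)^1·4.8990/(2)·0.8747^3·0.4847^1 = -0.794509
  k=1: (−1)^2·4.8990/(2)·0.8747^1·0.4847^3 = +0.244010
d^2_{1,0}(1.0121) = -0.794509 +0.244010 = -0.550499
Attach z-rotation phases: D = e^{-i(1)(4.0977)}·(-0.550499)·e^{-i(0)(5.1953)} = +0.317475-0.449732i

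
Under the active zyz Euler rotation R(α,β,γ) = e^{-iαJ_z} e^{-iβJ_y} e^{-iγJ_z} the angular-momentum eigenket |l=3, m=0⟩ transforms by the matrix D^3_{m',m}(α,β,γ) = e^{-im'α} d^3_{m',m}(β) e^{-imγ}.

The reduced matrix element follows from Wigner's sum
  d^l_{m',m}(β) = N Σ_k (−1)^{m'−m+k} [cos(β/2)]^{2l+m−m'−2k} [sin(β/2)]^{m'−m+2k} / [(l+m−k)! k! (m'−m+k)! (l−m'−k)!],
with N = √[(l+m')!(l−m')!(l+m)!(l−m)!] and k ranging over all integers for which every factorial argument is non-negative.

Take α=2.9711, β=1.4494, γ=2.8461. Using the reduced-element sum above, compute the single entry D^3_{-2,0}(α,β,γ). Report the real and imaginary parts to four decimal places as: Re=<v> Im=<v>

Re=0.1540 Im=-0.0546

D^3_{-2,0}(2.9711,1.4494,2.8461) = e^{-i·-2·2.9711}·d^3_{-2,0}(1.4494)·e^{-i·0·2.8461}. Compute d first:
With c≡cos(β/2)=0.748698 and s≡sin(β/2)=0.662911, N=[1·120·6·6]^{1/2}=65.726707
The bounds max(0,m−m')=2 and min(l+m,l−m')=3 give 2 terms
  k=2: (−1)^0·65.7267/(12)·0.7487^4·0.6629^2 = +0.756307
  k=3: (−1)^1·65.7267/(12)·0.7487^2·0.6629^4 = -0.592918
d^3_{-2,0}(1.4494) = +0.756307 -0.592918 = +0.163389
Attach z-rotation phases: D = e^{-i(-2)(2.9711)}·(+0.163389)·e^{-i(0)(2.8461)} = +0.153982-0.054640i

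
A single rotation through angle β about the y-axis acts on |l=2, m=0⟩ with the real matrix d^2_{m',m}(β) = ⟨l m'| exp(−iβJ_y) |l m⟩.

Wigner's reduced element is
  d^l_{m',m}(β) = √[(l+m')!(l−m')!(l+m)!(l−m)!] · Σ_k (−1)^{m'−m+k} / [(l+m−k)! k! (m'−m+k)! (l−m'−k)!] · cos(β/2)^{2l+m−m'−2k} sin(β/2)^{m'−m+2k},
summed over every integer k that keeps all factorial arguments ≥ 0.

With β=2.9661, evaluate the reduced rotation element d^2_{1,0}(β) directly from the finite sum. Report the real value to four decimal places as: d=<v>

d=0.2105

d^2_{1,0}(β=2.9661) via Wigner's sum:
c=cos(2.9661/2)=0.087634, s=sin(2.9661/2)=0.996153; N=√[6·1·2·2]=4.898979
The bounds max(0,m−m')=0 and min(l+m,l−m')=1 give 2 terms
  k=0: (−1)^1·4.8990/(2)·0.0876^3·0.9962^1 = -0.001642
  k=1: (−1)^2·4.8990/(2)·0.0876^1·0.9962^3 = +0.212190
d^2_{1,0}(2.9661) = -0.001642 +0.212190 = +0.210548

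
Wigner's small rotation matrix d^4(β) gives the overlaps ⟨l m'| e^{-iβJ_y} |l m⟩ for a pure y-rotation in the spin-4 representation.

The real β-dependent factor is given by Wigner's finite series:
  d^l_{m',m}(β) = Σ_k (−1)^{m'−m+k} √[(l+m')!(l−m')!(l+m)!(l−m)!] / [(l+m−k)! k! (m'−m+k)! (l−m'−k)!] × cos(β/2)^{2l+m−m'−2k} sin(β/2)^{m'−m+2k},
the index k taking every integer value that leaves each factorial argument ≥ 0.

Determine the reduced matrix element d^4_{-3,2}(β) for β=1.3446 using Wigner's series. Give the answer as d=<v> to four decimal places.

d^4_{-3,2}(β=1.3446) via Wigner's sum:
With c≡cos(β/2)=0.782391 and s≡sin(β/2)=0.622787, N=[1·5040·720·2]^{1/2}=2693.993318
The bounds max(0,m−m')=5 and min(l+m,l−m')=6 give 2 terms
  k=5: (−1)^0·2693.9933/(240)·0.7824^3·0.6228^5 = +0.503681
  k=6: (−1)^1·2693.9933/(720)·0.7824^1·0.6228^7 = -0.106381
d^4_{-3,2}(1.3446) = +0.503681 -0.106381 = +0.397300

d=0.3973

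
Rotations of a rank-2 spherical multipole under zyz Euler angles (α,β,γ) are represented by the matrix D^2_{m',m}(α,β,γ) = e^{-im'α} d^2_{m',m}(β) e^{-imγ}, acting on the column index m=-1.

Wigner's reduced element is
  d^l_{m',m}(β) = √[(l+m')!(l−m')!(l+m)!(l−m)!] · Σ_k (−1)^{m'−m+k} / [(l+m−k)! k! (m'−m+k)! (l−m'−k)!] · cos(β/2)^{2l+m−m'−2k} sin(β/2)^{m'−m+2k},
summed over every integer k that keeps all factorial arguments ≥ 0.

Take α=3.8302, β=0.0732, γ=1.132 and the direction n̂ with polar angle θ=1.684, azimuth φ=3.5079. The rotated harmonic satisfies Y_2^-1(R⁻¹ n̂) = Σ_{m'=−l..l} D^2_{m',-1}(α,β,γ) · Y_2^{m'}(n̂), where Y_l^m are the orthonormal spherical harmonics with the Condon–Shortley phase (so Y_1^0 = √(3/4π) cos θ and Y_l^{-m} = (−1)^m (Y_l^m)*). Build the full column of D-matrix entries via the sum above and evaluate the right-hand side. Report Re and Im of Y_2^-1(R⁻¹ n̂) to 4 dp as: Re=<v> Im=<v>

Need the full column D^2_{m',-1} for m'=−2..2 at α=3.8302, β=0.0732, γ=1.132.
cos(β/2)=0.999330, sin(β/2)=0.036592
d^2_{-2,-1}: single k=1 term ⇒ +0.073037;  D = -0.058913+0.043169i
d^2_{-1,-1}: k∈[0..1] ⇒ +0.997324 -0.004012 = +0.993312;  D = +0.245568-0.962479i
d^2_{0,-1}: k∈[0..1] ⇒ -0.089451 +0.000120 = -0.089331;  D = -0.037952-0.080868i
d^2_{1,-1}: k∈[0..1] ⇒ +0.004012 -0.000002 = +0.004010;  D = -0.003622-0.001720i
d^2_{2,-1}: single k=0 term ⇒ -0.000098;  D = -0.000095+0.000024i
Y_2^{m'}(θ=1.684,φ=3.5079) and Σ D·Y over m':
  (-0.0589+0.0432i)·(+0.2835-0.2550i)  (+0.2456-0.9625i)·(+0.0810-0.0311i)  (-0.0380-0.0809i)·(-0.3033+0.0000i)  (-0.0036-0.0017i)·(-0.0810-0.0311i)  (-0.0001+0.0000i)·(+0.2835+0.2550i)
Y_2^-1(R⁻¹ n̂) = -0.003984-0.033519i

Re=-0.0040 Im=-0.0335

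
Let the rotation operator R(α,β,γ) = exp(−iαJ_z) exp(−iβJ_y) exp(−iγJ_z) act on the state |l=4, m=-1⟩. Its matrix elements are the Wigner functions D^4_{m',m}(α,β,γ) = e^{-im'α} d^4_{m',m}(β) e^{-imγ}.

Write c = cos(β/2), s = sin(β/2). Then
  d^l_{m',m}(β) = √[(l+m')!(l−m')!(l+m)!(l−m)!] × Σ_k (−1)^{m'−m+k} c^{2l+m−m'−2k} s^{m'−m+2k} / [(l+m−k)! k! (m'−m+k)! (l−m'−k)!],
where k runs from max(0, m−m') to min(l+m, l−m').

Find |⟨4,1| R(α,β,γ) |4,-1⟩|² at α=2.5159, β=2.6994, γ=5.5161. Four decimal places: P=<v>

First d^4_{1,-1}(β=2.6994), then the phase factors e^{-i(1)α} and e^{-i(-1)γ}:
c=cos(2.6994/2)=0.219299, s=sin(2.6994/2)=0.975658; N=√[120·6·6·120]=720.000000
k: max(0,(-1)−(1))=0 … min(4+(-1),4−(1))=3
  k=0: (−1)^2·720.0000/(72)·0.2193^6·0.9757^2 = +0.001059
  k=1: (−1)^3·720.0000/(24)·0.2193^4·0.9757^4 = -0.062873
  k=2: (−1)^4·720.0000/(48)·0.2193^2·0.9757^6 = +0.622230
  k=3: (−1)^5·720.0000/(720)·0.2193^0·0.9757^8 = -0.821069
d^4_{1,-1}(2.6994) = +0.001059 -0.062873 +0.622230 -0.821069 = -0.260653
|D^4_{1,-1}|² = |d^4_{1,-1}(β)|² = (-0.260653)² = 0.067940 (the z-rotation phases have unit modulus)

P=0.0679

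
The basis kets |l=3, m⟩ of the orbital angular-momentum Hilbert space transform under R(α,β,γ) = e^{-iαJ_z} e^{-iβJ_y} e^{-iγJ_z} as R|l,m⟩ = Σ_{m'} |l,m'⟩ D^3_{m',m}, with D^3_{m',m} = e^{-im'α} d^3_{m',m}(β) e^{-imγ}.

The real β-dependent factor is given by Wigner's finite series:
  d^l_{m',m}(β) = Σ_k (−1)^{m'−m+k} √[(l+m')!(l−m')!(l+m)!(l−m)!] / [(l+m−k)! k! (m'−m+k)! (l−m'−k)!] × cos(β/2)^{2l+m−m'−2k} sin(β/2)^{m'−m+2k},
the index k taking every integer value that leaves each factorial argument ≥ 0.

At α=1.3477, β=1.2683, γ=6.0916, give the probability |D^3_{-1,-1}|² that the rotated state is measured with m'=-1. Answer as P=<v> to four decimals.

First d^3_{-1,-1}(β=1.2683), then the phase factors e^{-i(-1)α} and e^{-i(-1)γ}:
c=cos(1.2683/2)=0.805576, s=sin(1.2683/2)=0.592493; N=√[2·24·2·24]=48.000000
The bounds max(0,m−m')=0 and min(l+m,l−m')=2 give 3 terms
  k=0: (−1)^0·48.0000/(48)·0.8056^6·0.5925^0 = +0.273299
  k=1: (−1)^1·48.0000/(6)·0.8056^4·0.5925^2 = -1.182719
  k=2: (−1)^2·48.0000/(8)·0.8056^2·0.5925^4 = +0.479840
d^3_{-1,-1}(1.2683) = +0.273299 -1.182719 +0.479840 = -0.429580
|D^3_{-1,-1}|² = |d^3_{-1,-1}(β)|² = (-0.429580)² = 0.184539 (the z-rotation phases have unit modulus)

P=0.1845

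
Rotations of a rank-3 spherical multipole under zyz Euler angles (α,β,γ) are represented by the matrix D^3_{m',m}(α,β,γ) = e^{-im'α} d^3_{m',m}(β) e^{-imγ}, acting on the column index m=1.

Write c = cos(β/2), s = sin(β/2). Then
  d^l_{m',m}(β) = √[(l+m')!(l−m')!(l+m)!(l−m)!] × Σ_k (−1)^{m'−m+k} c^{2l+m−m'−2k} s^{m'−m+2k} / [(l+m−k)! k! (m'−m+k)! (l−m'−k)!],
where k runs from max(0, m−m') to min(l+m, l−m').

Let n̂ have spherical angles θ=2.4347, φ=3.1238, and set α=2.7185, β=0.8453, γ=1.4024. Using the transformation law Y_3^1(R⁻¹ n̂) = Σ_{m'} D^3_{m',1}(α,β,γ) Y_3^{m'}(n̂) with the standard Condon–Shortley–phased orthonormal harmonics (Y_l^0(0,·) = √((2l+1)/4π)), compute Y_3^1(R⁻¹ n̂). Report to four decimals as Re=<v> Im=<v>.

Re=0.1316 Im=-0.2886

Need the full column D^3_{m',1} for m'=−3..3 at α=2.7185, β=0.8453, γ=1.4024.
cos(β/2)=0.912005, sin(β/2)=0.410179
d^3_{-3,1}: single k=4 term ⇒ +0.091187;  D = +0.081303+0.041290i
d^3_{-2,1}: k∈[3..4] ⇒ +0.331086 -0.033486 = +0.297600;  D = -0.186617-0.231819i
d^3_{-1,1}: k∈[2..4] ⇒ +0.698372 -0.188355 +0.004763 = +0.514779;  D = +0.129699+0.498172i
d^3_{0,1}: k∈[1..3] ⇒ +0.896500 -0.544030 +0.036682 = +0.389152;  D = +0.065222-0.383647i
d^3_{1,1}: k∈[0..2] ⇒ +0.575418 -0.931162 +0.141266 = -0.214478;  D = +0.119592-0.178040i
d^3_{2,1}: k∈[0..1] ⇒ -0.818389 +0.331086 = -0.487302;  D = -0.413846+0.257284i
d^3_{3,1}: single k=0 term ⇒ +0.450797;  D = -0.446809+0.059834i
Y_3^{m'}(θ=2.4347,φ=3.1238) and Σ D·Y over m':
  (+0.0813+0.0413i)·(-0.1141-0.0061i)  (-0.1866-0.2318i)·(-0.3276-0.0117i)  (+0.1297+0.4982i)·(-0.3968-0.0071i)  (+0.0652-0.3836i)·(+0.0310+0.0000i)  (+0.1196-0.1780i)·(+0.3968-0.0071i)  (-0.4138+0.2573i)·(-0.3276+0.0117i)  (-0.4468+0.0598i)·(+0.1141-0.0061i)
Y_3^1(R⁻¹ n̂) = +0.131607-0.288627i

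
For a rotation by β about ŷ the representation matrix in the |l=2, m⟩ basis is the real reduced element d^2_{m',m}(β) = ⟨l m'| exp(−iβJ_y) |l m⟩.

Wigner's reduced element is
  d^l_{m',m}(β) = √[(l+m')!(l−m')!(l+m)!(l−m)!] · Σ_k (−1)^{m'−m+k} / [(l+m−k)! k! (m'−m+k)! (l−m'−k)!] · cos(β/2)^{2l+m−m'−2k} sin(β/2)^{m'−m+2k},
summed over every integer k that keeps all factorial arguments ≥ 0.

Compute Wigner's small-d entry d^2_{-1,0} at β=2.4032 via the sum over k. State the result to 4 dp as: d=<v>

d=-0.6097

d^2_{-1,0}(β=2.4032) via Wigner's sum:
Half-angle: c=0.360866, s=0.932618. N=√(1·6·2·2)=4.898979
k∈{1,2} keeps every argument non-negative
  k=1: (−1)^0·4.8990/(2)·0.3609^3·0.9326^1 = +0.107354
  k=2: (−1)^1·4.8990/(2)·0.3609^1·0.9326^3 = -0.717022
d^2_{-1,0}(2.4032) = +0.107354 -0.717022 = -0.609668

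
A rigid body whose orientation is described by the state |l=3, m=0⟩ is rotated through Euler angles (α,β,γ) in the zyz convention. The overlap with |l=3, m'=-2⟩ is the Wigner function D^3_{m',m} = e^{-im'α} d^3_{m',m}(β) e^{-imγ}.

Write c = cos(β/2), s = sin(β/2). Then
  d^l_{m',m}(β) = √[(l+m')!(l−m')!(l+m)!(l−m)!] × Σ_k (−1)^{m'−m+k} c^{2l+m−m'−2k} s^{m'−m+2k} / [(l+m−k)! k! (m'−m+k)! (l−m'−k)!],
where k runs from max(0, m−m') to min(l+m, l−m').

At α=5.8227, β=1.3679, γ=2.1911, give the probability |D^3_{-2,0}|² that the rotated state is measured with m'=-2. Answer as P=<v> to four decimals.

D^3_{-2,0}(5.8227,1.3679,2.1911) = e^{-i·-2·5.8227}·d^3_{-2,0}(1.3679)·e^{-i·0·2.1911}. Compute d first:
With c≡cos(β/2)=0.775083 and s≡sin(β/2)=0.631860, N=[1·120·6·6]^{1/2}=65.726707
k∈{2,3} keeps every argument non-negative
  k=2: (−1)^0·65.7267/(12)·0.7751^4·0.6319^2 = +0.789213
  k=3: (−1)^1·65.7267/(12)·0.7751^2·0.6319^4 = -0.524492
d^3_{-2,0}(1.3679) = +0.789213 -0.524492 = +0.264721
|D^3_{-2,0}|² = |d^3_{-2,0}(β)|² = (+0.264721)² = 0.070077 (the z-rotation phases have unit modulus)

P=0.0701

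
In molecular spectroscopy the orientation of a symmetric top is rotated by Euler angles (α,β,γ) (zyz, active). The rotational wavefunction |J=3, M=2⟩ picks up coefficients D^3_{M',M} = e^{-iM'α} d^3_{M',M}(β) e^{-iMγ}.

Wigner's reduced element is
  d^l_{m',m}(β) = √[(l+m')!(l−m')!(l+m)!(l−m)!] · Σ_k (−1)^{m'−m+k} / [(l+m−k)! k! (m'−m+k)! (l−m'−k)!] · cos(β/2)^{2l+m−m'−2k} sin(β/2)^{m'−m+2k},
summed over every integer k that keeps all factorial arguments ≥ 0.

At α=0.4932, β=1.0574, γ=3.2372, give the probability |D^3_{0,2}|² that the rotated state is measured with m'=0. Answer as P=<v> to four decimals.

First d^3_{0,2}(β=1.0574), then the phase factors e^{-i(0)α} and e^{-i(2)γ}:
Half-angle: c=0.863464, s=0.504411. N=√(6·6·120·1)=65.726707
k: max(0,(2)−(0))=2 … min(3+(2),3−(0))=3
  k=2: (−1)^0·65.7267/(12)·0.8635^4·0.5044^2 = +0.774651
  k=3: (−1)^1·65.7267/(12)·0.8635^2·0.5044^4 = -0.264355
d^3_{0,2}(1.0574) = +0.774651 -0.264355 = +0.510296
|D^3_{0,2}|² = |d^3_{0,2}(β)|² = (+0.510296)² = 0.260402 (the z-rotation phases have unit modulus)

P=0.2604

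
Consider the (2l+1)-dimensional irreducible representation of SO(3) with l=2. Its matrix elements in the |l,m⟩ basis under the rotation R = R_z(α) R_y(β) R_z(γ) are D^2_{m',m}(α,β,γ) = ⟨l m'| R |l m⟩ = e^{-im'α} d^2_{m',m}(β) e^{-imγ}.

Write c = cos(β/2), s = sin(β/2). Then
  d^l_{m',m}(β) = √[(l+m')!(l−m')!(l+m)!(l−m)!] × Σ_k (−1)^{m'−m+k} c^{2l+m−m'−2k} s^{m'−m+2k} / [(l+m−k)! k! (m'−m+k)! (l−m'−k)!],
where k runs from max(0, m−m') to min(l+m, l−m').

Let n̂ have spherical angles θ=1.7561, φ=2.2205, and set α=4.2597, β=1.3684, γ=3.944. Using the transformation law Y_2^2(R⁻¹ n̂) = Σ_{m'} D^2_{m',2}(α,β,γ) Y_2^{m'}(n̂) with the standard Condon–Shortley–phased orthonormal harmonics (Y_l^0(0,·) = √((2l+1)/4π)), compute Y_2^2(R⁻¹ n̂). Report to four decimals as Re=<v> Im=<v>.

Need the full column D^2_{m',2} for m'=−2..2 at α=4.2597, β=1.3684, γ=3.944.
cos(β/2)=0.774925, sin(β/2)=0.632053
d^2_{-2,2}: single k=4 term ⇒ +0.159593;  D = +0.128824+0.094204i
d^2_{-1,2}: single k=3 term ⇒ +0.391337;  D = -0.345894+0.183035i
d^2_{0,2}: single k=2 term ⇒ +0.587628;  D = -0.019986-0.587288i
d^2_{1,2}: single k=1 term ⇒ +0.588251;  D = +0.537444+0.239151i
d^2_{2,2}: single k=0 term ⇒ +0.360611;  D = -0.275941+0.232156i
Y_2^{m'}(θ=1.7561,φ=2.2205) and Σ D·Y over m':
  (+0.1288+0.0942i)·(-0.1000+0.3595i)  (-0.3459+0.1830i)·(+0.0846+0.1114i)  (-0.0200-0.5873i)·(-0.2833+0.0000i)  (+0.5374+0.2392i)·(-0.0846+0.1114i)  (-0.2759+0.2322i)·(-0.1000-0.3595i)
Y_2^2(R⁻¹ n̂) = -0.051818+0.295819i

Re=-0.0518 Im=0.2958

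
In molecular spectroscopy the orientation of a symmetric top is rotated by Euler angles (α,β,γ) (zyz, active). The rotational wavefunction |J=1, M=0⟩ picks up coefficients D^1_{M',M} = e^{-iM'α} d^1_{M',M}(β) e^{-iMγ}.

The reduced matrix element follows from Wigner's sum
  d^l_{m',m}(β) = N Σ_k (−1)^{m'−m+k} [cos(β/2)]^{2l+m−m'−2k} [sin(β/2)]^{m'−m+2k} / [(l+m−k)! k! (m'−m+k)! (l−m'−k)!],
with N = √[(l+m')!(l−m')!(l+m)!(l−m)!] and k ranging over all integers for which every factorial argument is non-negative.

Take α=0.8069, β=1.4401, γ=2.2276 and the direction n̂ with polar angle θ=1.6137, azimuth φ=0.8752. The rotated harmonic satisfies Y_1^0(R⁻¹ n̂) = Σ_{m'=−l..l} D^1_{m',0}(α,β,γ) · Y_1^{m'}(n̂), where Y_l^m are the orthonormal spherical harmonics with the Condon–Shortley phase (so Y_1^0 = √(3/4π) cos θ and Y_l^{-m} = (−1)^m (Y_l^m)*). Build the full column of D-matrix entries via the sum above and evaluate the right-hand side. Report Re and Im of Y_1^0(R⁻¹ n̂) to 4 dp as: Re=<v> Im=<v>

Re=0.4801 Im=0.0000

Need the full column D^1_{m',0} for m'=−1..1 at α=0.8069, β=1.4401, γ=2.2276.
cos(β/2)=0.751773, sin(β/2)=0.659422
d^1_{-1,0}: single k=1 term ⇒ +0.701076;  D = +0.484963+0.506280i
d^1_{0,0}: k∈[0..1] ⇒ +0.565162 -0.434838 = +0.130325;  D = +0.130325+0.000000i
d^1_{1,0}: single k=0 term ⇒ -0.701076;  D = -0.484963+0.506280i
Y_1^{m'}(θ=1.6137,φ=0.8752) and Σ D·Y over m':
  (+0.4850+0.5063i)·(+0.2212-0.2650i)  (+0.1303+0.0000i)·(-0.0210+0.0000i)  (-0.4850+0.5063i)·(-0.2212-0.2650i)
Y_1^0(R⁻¹ n̂) = +0.480130+0.000000i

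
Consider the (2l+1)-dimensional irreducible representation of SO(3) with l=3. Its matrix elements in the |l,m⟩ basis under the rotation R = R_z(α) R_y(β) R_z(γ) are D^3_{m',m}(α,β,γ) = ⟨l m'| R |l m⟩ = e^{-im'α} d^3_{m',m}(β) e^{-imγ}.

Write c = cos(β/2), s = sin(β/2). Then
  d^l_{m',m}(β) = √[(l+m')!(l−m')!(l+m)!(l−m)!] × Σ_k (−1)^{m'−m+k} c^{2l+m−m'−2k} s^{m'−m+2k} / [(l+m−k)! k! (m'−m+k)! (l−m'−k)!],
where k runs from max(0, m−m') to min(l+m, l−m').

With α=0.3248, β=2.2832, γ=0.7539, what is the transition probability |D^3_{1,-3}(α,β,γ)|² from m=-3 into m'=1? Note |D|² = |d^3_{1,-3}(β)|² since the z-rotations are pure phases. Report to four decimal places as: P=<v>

P=0.2102

Split into d^3_{1,-3}(β=2.2832) × two z-phases.
With c≡cos(β/2)=0.416140 and s≡sin(β/2)=0.909300, N=[24·2·1·720]^{1/2}=185.903201
Admissible k: 0..0 (factorial args all ≥0)
  k=0: (−1)^4·185.9032/(48)·0.4161^2·0.9093^4 = +0.458516
d^3_{1,-3}(2.2832) = +0.458516
|D^3_{1,-3}|² = |d^3_{1,-3}(β)|² = (+0.458516)² = 0.210237 (the z-rotation phases have unit modulus)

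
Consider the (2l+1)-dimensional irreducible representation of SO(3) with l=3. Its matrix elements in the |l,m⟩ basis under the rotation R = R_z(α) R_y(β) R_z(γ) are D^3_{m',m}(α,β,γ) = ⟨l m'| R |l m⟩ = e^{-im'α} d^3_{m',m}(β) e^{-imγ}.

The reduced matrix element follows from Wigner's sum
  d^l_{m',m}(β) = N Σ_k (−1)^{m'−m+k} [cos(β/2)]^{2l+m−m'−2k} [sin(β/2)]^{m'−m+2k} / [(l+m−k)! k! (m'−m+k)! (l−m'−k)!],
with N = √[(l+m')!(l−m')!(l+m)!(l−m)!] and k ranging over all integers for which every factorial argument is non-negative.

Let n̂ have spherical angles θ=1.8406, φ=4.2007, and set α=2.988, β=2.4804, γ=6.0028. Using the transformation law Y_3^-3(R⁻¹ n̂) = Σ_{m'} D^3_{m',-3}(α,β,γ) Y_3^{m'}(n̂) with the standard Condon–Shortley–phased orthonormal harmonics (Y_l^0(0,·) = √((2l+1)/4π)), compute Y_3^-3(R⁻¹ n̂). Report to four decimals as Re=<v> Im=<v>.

Re=0.2895 Im=0.1187

Need the full column D^3_{m',-3} for m'=−3..3 at α=2.988, β=2.4804, γ=6.0028.
cos(β/2)=0.324607, sin(β/2)=0.945849
d^3_{-3,-3}: single k=0 term ⇒ +0.001170;  D = -0.000311+0.001128i
d^3_{-2,-3}: single k=0 term ⇒ -0.008350;  D = -0.003424+0.007616i
d^3_{-1,-3}: single k=0 term ⇒ +0.038470;  D = -0.020955+0.032262i
d^3_{0,-3}: single k=0 term ⇒ -0.129436;  D = -0.086282+0.096483i
d^3_{1,-3}: single k=0 term ⇒ +0.326625;  D = -0.252414+0.207294i
d^3_{2,-3}: single k=0 term ⇒ -0.601925;  D = -0.518133+0.306353i
d^3_{3,-3}: single k=0 term ⇒ +0.716029;  D = -0.664850+0.265841i
Y_3^{m'}(θ=1.8406,φ=4.2007) and Σ D·Y over m':
  (-0.0003+0.0011i)·(+0.3733-0.0133i)  (-0.0034+0.0076i)·(+0.1317+0.2161i)  (-0.0210+0.0323i)·(+0.0983-0.1751i)  (-0.0863+0.0965i)·(+0.2631+0.0000i)  (-0.2524+0.2073i)·(-0.0983-0.1751i)  (-0.5181+0.3064i)·(+0.1317-0.2161i)  (-0.6649+0.2658i)·(-0.3733-0.0133i)
Y_3^-3(R⁻¹ n̂) = +0.289519+0.118659i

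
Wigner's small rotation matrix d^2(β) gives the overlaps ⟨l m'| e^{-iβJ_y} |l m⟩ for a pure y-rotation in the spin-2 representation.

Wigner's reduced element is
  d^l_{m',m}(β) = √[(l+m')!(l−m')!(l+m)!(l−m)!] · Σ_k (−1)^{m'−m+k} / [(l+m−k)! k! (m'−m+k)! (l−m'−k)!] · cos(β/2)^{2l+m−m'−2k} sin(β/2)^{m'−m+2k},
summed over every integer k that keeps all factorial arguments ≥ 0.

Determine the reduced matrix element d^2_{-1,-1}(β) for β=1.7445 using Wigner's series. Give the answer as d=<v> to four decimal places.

d^2_{-1,-1}(β=1.7445) via Wigner's sum:
c=cos(1.7445/2)=0.643105, s=sin(1.7445/2)=0.765778; N=√[1·6·1·6]=6.000000
Admissible k: 0..1 (factorial args all ≥0)
  k=0: (−1)^0·6.0000/(6)·0.6431^4·0.7658^0 = +0.171052
  k=1: (−1)^1·6.0000/(2)·0.6431^2·0.7658^2 = -0.727597
d^2_{-1,-1}(1.7445) = +0.171052 -0.727597 = -0.556545

d=-0.5565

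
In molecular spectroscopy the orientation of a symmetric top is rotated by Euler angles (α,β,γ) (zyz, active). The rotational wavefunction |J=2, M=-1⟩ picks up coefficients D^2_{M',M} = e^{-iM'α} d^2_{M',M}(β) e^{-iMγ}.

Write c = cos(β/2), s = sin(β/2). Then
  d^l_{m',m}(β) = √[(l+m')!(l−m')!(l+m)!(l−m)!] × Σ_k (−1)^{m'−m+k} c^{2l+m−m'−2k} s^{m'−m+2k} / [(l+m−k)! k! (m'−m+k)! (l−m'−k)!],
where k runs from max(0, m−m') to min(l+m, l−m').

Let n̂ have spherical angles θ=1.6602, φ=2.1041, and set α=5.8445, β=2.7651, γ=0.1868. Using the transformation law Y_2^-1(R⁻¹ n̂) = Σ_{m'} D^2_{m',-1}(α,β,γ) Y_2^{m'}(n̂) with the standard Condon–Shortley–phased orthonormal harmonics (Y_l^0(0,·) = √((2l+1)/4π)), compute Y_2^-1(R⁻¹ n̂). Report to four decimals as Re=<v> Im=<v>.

Need the full column D^2_{m',-1} for m'=−2..2 at α=5.8445, β=2.7651, γ=0.1868.
cos(β/2)=0.187136, sin(β/2)=0.982334
d^2_{-2,-1}: single k=1 term ⇒ +0.012876;  D = +0.009926-0.008201i
d^2_{-1,-1}: k∈[0..1] ⇒ +0.001226 -0.101381 = -0.100155;  D = -0.096994+0.024962i
d^2_{0,-1}: k∈[0..1] ⇒ -0.015769 +0.434522 = +0.418753;  D = +0.411468+0.077769i
d^2_{1,-1}: k∈[0..1] ⇒ +0.101381 -0.931186 = -0.829805;  D = -0.672706-0.485843i
d^2_{2,-1}: single k=0 term ⇒ -0.354786;  D = -0.172152-0.310220i
Y_2^{m'}(θ=1.6602,φ=2.1041) and Σ D·Y over m':
  (+0.0099-0.0082i)·(-0.1851+0.3355i)  (-0.0970+0.0250i)·(+0.0349+0.0592i)  (+0.4115+0.0778i)·(-0.3078+0.0000i)  (-0.6727-0.4858i)·(-0.0349+0.0592i)  (-0.1722-0.3102i)·(-0.1851-0.3355i)
Y_2^-1(R⁻¹ n̂) = -0.150596+0.068399i

Re=-0.1506 Im=0.0684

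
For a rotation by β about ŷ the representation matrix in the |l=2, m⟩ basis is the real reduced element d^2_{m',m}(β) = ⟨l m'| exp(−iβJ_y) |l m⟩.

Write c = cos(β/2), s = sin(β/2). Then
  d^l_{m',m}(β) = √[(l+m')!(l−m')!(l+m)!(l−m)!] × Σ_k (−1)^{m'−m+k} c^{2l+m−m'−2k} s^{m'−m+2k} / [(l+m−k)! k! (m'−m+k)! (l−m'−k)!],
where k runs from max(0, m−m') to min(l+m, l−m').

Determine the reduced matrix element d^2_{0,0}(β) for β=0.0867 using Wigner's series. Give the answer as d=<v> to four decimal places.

d=0.9888

d^2_{0,0}(β=0.0867) via Wigner's sum:
With c≡cos(β/2)=0.999061 and s≡sin(β/2)=0.043336, N=[2·2·2·2]^{1/2}=4.000000
k: max(0,(0)−(0))=0 … min(2+(0),2−(0))=2
  k=0: (−1)^0·4.0000/(4)·0.9991^4·0.0433^0 = +0.996247
  k=1: (−1)^1·4.0000/(1)·0.9991^2·0.0433^2 = -0.007498
  k=2: (−1)^2·4.0000/(4)·0.9991^0·0.0433^4 = +0.000004
d^2_{0,0}(0.0867) = +0.996247 -0.007498 +0.000004 = +0.988753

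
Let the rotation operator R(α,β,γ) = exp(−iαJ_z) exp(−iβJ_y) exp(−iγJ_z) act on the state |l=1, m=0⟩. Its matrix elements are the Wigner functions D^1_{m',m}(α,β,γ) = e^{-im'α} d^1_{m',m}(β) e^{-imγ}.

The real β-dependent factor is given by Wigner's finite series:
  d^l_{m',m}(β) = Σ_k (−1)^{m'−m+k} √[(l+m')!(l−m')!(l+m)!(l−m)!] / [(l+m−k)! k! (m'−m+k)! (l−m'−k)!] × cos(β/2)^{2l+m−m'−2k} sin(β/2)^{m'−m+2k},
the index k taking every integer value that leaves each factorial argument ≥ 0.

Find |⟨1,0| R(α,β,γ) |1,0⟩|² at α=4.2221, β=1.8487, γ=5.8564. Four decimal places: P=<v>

First d^1_{0,0}(β=1.8487), then the phase factors e^{-i(0)α} and e^{-i(0)γ}:
Half-angle: c=0.602354, s=0.798229. N=√(1·1·1·1)=1.000000
The bounds max(0,m−m')=0 and min(l+m,l−m')=1 give 2 terms
  k=0: (−1)^0·1.0000/(1)·0.6024^2·0.7982^0 = +0.362830
  k=1: (−1)^1·1.0000/(1)·0.6024^0·0.7982^2 = -0.637170
d^1_{0,0}(1.8487) = +0.362830 -0.637170 = -0.274340
|D^1_{0,0}|² = |d^1_{0,0}(β)|² = (-0.274340)² = 0.075263 (the z-rotation phases have unit modulus)

P=0.0753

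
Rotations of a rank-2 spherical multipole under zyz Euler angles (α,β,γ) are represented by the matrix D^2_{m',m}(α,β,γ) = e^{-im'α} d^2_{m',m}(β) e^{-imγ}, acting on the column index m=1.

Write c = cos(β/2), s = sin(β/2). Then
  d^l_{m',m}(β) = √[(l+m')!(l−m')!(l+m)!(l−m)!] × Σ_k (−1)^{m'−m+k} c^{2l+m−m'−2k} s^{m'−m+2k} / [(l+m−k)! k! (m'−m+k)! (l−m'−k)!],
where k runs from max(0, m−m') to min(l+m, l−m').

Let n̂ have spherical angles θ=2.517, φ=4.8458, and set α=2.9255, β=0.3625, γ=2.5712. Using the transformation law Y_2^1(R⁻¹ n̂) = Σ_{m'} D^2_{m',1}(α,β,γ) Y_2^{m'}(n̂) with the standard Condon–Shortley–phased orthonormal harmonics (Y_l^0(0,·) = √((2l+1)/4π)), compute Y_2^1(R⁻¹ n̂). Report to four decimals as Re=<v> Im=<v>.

Re=0.1359 Im=-0.3311

Need the full column D^2_{m',1} for m'=−2..2 at α=2.9255, β=0.3625, γ=2.5712.
cos(β/2)=0.983619, sin(β/2)=0.180259
d^2_{-2,1}: single k=3 term ⇒ +0.011523;  D = -0.011413-0.001587i
d^2_{-1,1}: k∈[2..3] ⇒ +0.094313 -0.001056 = +0.093257;  D = +0.087465+0.032354i
d^2_{0,1}: k∈[1..2] ⇒ +0.420198 -0.014112 = +0.406086;  D = -0.341798-0.219271i
d^2_{1,1}: k∈[0..1] ⇒ +0.936069 -0.094313 = +0.841756;  D = +0.594564+0.595858i
d^2_{2,1}: single k=0 term ⇒ -0.343090;  D = +0.184628+0.289177i
Y_2^{m'}(θ=2.517,φ=4.8458) and Σ D·Y over m':
  (-0.0114-0.0016i)·(-0.1274+0.0348i)  (+0.0875+0.0324i)·(-0.0487-0.3632i)  (-0.3418-0.2193i)·(+0.3072+0.0000i)  (+0.5946+0.5959i)·(+0.0487-0.3632i)  (+0.1846+0.2892i)·(-0.1274-0.0348i)
Y_2^1(R⁻¹ n̂) = +0.135937-0.331091i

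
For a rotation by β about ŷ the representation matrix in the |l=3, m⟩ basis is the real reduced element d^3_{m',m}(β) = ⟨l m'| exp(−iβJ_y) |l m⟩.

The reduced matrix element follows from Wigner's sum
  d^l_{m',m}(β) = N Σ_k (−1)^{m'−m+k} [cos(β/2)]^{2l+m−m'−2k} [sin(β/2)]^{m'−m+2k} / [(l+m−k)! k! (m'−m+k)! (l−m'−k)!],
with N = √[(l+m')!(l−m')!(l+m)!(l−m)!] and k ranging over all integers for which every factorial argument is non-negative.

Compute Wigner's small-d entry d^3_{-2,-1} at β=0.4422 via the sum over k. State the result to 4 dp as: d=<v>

d=0.5511

d^3_{-2,-1}(β=0.4422) via Wigner's sum:
Half-angle: c=0.975657, s=0.219303. N=√(1·120·2·24)=75.894664
The bounds max(0,m−m')=1 and min(l+m,l−m')=2 give 2 terms
  k=1: (−1)^0·75.8947/(24)·0.9757^5·0.2193^1 = +0.613098
  k=2: (−1)^1·75.8947/(12)·0.9757^3·0.2193^3 = -0.061952
d^3_{-2,-1}(0.4422) = +0.613098 -0.061952 = +0.551146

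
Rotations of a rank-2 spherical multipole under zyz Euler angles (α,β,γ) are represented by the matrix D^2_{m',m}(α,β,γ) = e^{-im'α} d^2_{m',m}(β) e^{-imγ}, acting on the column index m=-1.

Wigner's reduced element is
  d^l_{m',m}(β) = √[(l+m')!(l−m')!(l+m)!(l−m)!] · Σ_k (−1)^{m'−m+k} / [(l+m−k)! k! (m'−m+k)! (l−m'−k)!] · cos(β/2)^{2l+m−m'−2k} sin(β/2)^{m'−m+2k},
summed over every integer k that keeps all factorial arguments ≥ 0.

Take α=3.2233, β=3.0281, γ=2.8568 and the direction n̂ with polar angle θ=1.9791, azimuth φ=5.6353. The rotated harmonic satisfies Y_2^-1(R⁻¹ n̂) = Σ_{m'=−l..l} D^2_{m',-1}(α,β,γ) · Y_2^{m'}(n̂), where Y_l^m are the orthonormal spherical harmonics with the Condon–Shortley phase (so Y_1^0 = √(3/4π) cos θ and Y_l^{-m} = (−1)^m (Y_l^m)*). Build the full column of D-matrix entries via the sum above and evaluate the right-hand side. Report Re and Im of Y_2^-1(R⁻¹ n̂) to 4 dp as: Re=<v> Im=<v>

Need the full column D^2_{m',-1} for m'=−2..2 at α=3.2233, β=3.0281, γ=2.8568.
cos(β/2)=0.056716, sin(β/2)=0.998390
d^2_{-2,-1}: single k=1 term ⇒ +0.000364;  D = -0.000362+0.000044i
d^2_{-1,-1}: k∈[0..1] ⇒ +0.000010 -0.009619 = -0.009609;  D = -0.009411+0.001938i
d^2_{0,-1}: k∈[0..1] ⇒ -0.000446 +0.138255 = +0.137809;  D = -0.132258+0.038719i
d^2_{1,-1}: k∈[0..1] ⇒ +0.009619 -0.993577 = -0.983958;  D = -0.918611+0.352601i
d^2_{2,-1}: single k=0 term ⇒ -0.112885;  D = +0.101735-0.048919i
Y_2^{m'}(θ=1.9791,φ=5.6353) and Σ D·Y over m':
  (-0.0004+0.0000i)·(+0.0884+0.3131i)  (-0.0094+0.0019i)·(-0.2245-0.1699i)  (-0.1323+0.0387i)·(-0.1662+0.0000i)  (-0.9186+0.3526i)·(+0.2245-0.1699i)  (+0.1017-0.0489i)·(+0.0884-0.3131i)
Y_2^-1(R⁻¹ n̂) = -0.128249+0.193663i

Re=-0.1282 Im=0.1937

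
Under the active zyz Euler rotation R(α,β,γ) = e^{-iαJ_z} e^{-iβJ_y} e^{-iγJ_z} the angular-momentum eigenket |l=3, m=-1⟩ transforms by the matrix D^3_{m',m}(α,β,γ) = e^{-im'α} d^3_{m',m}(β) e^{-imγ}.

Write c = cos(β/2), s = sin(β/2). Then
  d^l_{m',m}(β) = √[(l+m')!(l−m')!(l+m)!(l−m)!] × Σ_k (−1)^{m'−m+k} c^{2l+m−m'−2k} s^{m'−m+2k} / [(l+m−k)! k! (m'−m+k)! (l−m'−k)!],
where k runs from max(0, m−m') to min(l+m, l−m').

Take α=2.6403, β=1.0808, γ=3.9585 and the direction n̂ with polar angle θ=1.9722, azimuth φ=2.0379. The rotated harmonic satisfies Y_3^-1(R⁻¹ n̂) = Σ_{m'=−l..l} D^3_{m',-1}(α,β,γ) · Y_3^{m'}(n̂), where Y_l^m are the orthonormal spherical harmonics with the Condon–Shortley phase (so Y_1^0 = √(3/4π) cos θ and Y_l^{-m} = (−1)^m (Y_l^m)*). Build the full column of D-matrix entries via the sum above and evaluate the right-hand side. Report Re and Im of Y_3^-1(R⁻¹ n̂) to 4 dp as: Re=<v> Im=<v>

Re=-0.0058 Im=-0.0499

Need the full column D^3_{m',-1} for m'=−3..3 at α=2.6403, β=1.0808, γ=3.9585.
cos(β/2)=0.857503, sin(β/2)=0.514479
d^3_{-3,-1}: single k=2 term ⇒ +0.554273;  D = +0.428547-0.351519i
d^3_{-2,-1}: k∈[1..2] ⇒ +0.754303 -0.543050 = +0.211253;  D = -0.207622+0.039000i
d^3_{-1,-1}: k∈[0..2] ⇒ +0.397570 -1.144901 +0.309096 = -0.438235;  D = -0.416588-0.136028i
d^3_{0,-1}: k∈[0..2] ⇒ -0.826298 +0.892322 -0.107069 = -0.041044;  D = +0.028094+0.029923i
d^3_{1,-1}: k∈[0..2] ⇒ +0.858676 -0.412128 +0.018544 = +0.465092;  D = +0.116235+0.450333i
d^3_{2,-1}: k∈[0..1] ⇒ -0.543050 +0.097740 = -0.445310;  D = -0.109609+0.431609i
d^3_{3,-1}: single k=0 term ⇒ +0.199521;  D = -0.135999+0.145988i
Y_3^{m'}(θ=1.9722,φ=2.0379) and Σ D·Y over m':
  (+0.4285-0.3515i)·(+0.3208+0.0549i)  (-0.2076+0.0390i)·(+0.2011-0.2721i)  (-0.4166-0.1360i)·(+0.0317+0.0629i)  (+0.0281+0.0299i)·(+0.3261+0.0000i)  (+0.1162+0.4503i)·(-0.0317+0.0629i)  (-0.1096+0.4316i)·(+0.2011+0.2721i)  (-0.1360+0.1460i)·(-0.3208+0.0549i)
Y_3^-1(R⁻¹ n̂) = -0.005751-0.049927i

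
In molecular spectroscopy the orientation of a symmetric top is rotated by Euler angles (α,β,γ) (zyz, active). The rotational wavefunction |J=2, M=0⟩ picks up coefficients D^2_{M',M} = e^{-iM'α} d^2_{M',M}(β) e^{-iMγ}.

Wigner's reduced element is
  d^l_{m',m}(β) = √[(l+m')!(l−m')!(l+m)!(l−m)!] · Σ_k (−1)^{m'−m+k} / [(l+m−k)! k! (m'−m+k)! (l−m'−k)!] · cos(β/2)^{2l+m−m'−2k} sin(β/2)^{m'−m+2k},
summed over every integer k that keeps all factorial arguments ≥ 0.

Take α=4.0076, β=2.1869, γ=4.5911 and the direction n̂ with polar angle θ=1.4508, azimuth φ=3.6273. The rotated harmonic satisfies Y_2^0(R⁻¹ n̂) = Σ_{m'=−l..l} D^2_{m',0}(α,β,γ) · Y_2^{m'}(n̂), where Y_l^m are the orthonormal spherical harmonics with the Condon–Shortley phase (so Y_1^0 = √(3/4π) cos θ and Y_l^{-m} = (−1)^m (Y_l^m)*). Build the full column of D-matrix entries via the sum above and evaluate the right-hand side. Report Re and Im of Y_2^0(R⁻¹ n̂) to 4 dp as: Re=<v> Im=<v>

Re=0.1262 Im=0.0000

Need the full column D^2_{m',0} for m'=−2..2 at α=4.0076, β=2.1869, γ=4.5911.
cos(β/2)=0.459424, sin(β/2)=0.888217
d^2_{-2,0}: single k=2 term ⇒ +0.407888;  D = -0.065475+0.402599i
d^2_{-1,0}: k∈[1..2] ⇒ +0.210977 -0.788582 = -0.577605;  D = +0.374214+0.439989i
d^2_{0,0}: k∈[0..2] ⇒ +0.044551 -0.666078 +0.622410 = +0.000883;  D = +0.000883+0.000000i
d^2_{1,0}: k∈[0..1] ⇒ -0.210977 +0.788582 = +0.577605;  D = -0.374214+0.439989i
d^2_{2,0}: single k=0 term ⇒ +0.407888;  D = -0.065475-0.402599i
Y_2^{m'}(θ=1.4508,φ=3.6273) and Σ D·Y over m':
  (-0.0655+0.4026i)·(+0.2148-0.3144i)  (+0.3742+0.4400i)·(-0.0812+0.0429i)  (+0.0009+0.0000i)·(-0.3018+0.0000i)  (-0.3742+0.4400i)·(+0.0812+0.0429i)  (-0.0655-0.4026i)·(+0.2148+0.3144i)
Y_2^0(R⁻¹ n̂) = +0.126249+0.000000i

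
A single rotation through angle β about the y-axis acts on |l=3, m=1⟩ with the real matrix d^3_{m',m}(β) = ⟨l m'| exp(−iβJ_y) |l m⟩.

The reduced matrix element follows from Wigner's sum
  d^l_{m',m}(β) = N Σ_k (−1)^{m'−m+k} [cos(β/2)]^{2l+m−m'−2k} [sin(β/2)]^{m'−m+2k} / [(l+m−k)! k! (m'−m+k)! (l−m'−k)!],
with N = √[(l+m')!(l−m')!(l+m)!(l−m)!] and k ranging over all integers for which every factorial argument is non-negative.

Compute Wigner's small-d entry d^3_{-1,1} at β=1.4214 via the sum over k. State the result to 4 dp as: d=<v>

d=0.0873

d^3_{-1,1}(β=1.4214) via Wigner's sum:
Half-angle: c=0.757905, s=0.652364. N=√(2·24·24·2)=48.000000
k: max(0,(1)−(-1))=2 … min(3+(1),3−(-1))=4
  k=2: (−1)^0·48.0000/(8)·0.7579^4·0.6524^2 = +0.842543
  k=3: (−1)^1·48.0000/(6)·0.7579^2·0.6524^4 = -0.832302
  k=4: (−1)^2·48.0000/(48)·0.7579^0·0.6524^6 = +0.077080
d^3_{-1,1}(1.4214) = +0.842543 -0.832302 +0.077080 = +0.087320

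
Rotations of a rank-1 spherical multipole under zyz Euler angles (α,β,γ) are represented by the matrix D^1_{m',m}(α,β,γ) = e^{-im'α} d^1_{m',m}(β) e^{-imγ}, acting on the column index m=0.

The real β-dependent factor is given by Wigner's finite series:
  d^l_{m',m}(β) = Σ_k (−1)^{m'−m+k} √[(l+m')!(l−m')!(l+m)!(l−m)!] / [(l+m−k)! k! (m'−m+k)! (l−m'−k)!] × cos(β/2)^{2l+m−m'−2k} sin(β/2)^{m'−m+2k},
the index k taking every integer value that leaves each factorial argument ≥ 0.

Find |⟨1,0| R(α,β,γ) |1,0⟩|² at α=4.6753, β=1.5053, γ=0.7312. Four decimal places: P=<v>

D^1_{0,0}(4.6753,1.5053,0.7312) = e^{-i·0·4.6753}·d^1_{0,0}(1.5053)·e^{-i·0·0.7312}. Compute d first:
c=cos(1.5053/2)=0.729880, s=sin(1.5053/2)=0.683575; N=√[1·1·1·1]=1.000000
k: max(0,(0)−(0))=0 … min(1+(0),1−(0))=1
  k=0: (−1)^0·1.0000/(1)·0.7299^2·0.6836^0 = +0.532725
  k=1: (−1)^1·1.0000/(1)·0.7299^0·0.6836^2 = -0.467275
d^1_{0,0}(1.5053) = +0.532725 -0.467275 = +0.065450
|D^1_{0,0}|² = |d^1_{0,0}(β)|² = (+0.065450)² = 0.004284 (the z-rotation phases have unit modulus)

P=0.0043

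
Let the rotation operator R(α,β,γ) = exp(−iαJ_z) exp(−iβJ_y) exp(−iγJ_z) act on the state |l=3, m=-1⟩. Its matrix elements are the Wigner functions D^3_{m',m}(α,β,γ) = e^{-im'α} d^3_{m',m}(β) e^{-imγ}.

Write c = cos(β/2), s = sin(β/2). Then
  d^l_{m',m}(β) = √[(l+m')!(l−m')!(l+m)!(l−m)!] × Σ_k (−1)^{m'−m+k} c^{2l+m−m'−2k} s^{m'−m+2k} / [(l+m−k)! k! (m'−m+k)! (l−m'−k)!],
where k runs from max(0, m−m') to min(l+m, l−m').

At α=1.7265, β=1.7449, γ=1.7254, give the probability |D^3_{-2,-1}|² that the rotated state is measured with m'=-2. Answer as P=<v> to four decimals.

First d^3_{-2,-1}(β=1.7449), then the phase factors e^{-i(-2)α} and e^{-i(-1)γ}:
Half-angle: c=0.642952, s=0.765906. N=√(1·120·2·24)=75.894664
k∈{1,2} keeps every argument non-negative
  k=1: (−1)^0·75.8947/(24)·0.6430^5·0.7659^1 = +0.266114
  k=2: (−1)^1·75.8947/(12)·0.6430^3·0.7659^3 = -0.755254
d^3_{-2,-1}(1.7449) = +0.266114 -0.755254 = -0.489139
|D^3_{-2,-1}|² = |d^3_{-2,-1}(β)|² = (-0.489139)² = 0.239257 (the z-rotation phases have unit modulus)

P=0.2393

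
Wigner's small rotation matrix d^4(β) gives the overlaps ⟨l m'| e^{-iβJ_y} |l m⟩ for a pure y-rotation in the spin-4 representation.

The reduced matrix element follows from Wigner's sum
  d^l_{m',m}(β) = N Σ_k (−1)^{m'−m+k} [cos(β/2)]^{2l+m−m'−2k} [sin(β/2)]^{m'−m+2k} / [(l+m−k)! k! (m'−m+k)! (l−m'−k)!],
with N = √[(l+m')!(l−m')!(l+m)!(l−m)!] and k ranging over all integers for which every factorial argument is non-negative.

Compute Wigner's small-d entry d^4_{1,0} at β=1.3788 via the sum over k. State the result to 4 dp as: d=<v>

d^4_{1,0}(β=1.3788) via Wigner's sum:
Half-angle: c=0.771628, s=0.636074. N=√(120·6·24·24)=643.987578
Admissible k: 0..3 (factorial args all ≥0)
  k=0: (−1)^1·643.9876/(144)·0.7716^7·0.6361^1 = -0.463317
  k=1: (−1)^2·643.9876/(24)·0.7716^5·0.6361^3 = +1.888988
  k=2: (−1)^3·643.9876/(24)·0.7716^3·0.6361^5 = -1.283598
  k=3: (−1)^4·643.9876/(144)·0.7716^1·0.6361^7 = +0.145371
d^4_{1,0}(1.3788) = -0.463317 +1.888988 -1.283598 +0.145371 = +0.287444

d=0.2874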